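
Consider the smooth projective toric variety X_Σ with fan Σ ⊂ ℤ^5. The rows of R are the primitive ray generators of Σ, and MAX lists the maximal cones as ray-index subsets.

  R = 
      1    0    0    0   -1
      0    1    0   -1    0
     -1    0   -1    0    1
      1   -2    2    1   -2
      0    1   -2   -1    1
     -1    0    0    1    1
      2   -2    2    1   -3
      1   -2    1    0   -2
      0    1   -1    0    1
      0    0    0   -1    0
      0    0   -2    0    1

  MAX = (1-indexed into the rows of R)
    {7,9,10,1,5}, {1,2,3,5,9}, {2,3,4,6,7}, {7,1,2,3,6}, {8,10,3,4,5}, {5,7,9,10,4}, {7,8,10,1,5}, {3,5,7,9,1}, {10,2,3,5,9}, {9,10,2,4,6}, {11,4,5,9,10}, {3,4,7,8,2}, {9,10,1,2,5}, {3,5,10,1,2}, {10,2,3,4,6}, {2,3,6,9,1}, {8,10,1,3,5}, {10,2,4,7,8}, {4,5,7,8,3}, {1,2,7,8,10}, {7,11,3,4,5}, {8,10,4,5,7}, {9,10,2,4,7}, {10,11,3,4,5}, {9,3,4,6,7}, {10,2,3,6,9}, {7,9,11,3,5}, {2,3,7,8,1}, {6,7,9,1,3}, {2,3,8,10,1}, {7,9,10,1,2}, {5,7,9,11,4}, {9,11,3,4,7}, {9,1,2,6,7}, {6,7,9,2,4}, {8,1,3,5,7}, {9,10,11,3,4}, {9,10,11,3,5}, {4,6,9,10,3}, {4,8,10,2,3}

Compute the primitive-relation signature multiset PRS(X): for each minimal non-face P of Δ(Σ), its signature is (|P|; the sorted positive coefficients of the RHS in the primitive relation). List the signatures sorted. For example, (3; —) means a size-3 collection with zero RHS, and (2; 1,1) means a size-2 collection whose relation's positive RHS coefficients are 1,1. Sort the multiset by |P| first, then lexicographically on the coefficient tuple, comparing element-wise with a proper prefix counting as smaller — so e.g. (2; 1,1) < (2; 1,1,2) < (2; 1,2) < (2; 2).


The 19 primitive collections of Σ (r=11, n=5):

  P={1,4}:  v_{1} + v_{4} = v_{7}  ⇒ sig = (2; 1)
  P={2,11}:  v_{2} + v_{11} = v_{5}  ⇒ sig = (2; 1)
  P={5,6}:  v_{5} + v_{6} = v_{3} + v_{9}  ⇒ sig = (2; 1,1)
  P={6,8}:  v_{6} + v_{8} = v_{3} + v_{4}  ⇒ sig = (2; 1,1)
  P={8,9}:  v_{8} + v_{9} = v_{4} + v_{5}  ⇒ sig = (2; 1,1)
  P={1,11}:  v_{1} + v_{11} = v_{3} + v_{5} + v_{7} + v_{9}  ⇒ sig = (2; 1,1,1,1)
  P={6,11}:  v_{6} + v_{11} = 2·v_{3} + v_{4} + 2·v_{9}  ⇒ sig = (2; 1,2,2)
  P={8,11}:  v_{8} + v_{11} = v_{3} + 2·v_{4} + 2·v_{5}  ⇒ sig = (2; 1,2,2)
  P={1,6,10}:  v_{1} + v_{6} + v_{10} = 0  ⇒ sig = (3; —)
  P={3,7,10}:  v_{3} + v_{7} + v_{10} = v_{8}  ⇒ sig = (3; 1)
  P={6,7,10}:  v_{6} + v_{7} + v_{10} = v_{4}  ⇒ sig = (3; 1)
  P={2,4,5}:  v_{2} + v_{4} + v_{5} = v_{1} + v_{10}  ⇒ sig = (3; 1,1)
  P={2,5,7}:  v_{2} + v_{5} + v_{7} = 2·v_{1} + v_{10}  ⇒ sig = (3; 1,2)
  P={2,5,8}:  v_{2} + v_{5} + v_{8} = 2·v_{1} + v_{3} + 2·v_{10}  ⇒ sig = (3; 1,2,2)
  P={7,10,11}:  v_{7} + v_{10} + v_{11} = 2·v_{4} + 2·v_{5}  ⇒ sig = (3; 2,2)
  P={2,3,4,9}:  v_{2} + v_{3} + v_{4} + v_{9} = 0  ⇒ sig = (4; —)
  P={1,3,9,10}:  v_{1} + v_{3} + v_{9} + v_{10} = v_{5}  ⇒ sig = (4; 1)
  P={2,3,7,9}:  v_{2} + v_{3} + v_{7} + v_{9} = v_{1}  ⇒ sig = (4; 1)
  P={3,4,5,9}:  v_{3} + v_{4} + v_{5} + v_{9} = v_{11}  ⇒ sig = (4; 1)

Signatures (|P|; sorted positive RHS coefficients), sorted:
{ (2; 1) ×2,  (2; 1,1) ×3,  (2; 1,1,1,1),  (2; 1,2,2) ×2,  (3; —),  (3; 1) ×2,  (3; 1,1),  (3; 1,2),  (3; 1,2,2),  (3; 2,2),  (4; —),  (4; 1) ×3 }


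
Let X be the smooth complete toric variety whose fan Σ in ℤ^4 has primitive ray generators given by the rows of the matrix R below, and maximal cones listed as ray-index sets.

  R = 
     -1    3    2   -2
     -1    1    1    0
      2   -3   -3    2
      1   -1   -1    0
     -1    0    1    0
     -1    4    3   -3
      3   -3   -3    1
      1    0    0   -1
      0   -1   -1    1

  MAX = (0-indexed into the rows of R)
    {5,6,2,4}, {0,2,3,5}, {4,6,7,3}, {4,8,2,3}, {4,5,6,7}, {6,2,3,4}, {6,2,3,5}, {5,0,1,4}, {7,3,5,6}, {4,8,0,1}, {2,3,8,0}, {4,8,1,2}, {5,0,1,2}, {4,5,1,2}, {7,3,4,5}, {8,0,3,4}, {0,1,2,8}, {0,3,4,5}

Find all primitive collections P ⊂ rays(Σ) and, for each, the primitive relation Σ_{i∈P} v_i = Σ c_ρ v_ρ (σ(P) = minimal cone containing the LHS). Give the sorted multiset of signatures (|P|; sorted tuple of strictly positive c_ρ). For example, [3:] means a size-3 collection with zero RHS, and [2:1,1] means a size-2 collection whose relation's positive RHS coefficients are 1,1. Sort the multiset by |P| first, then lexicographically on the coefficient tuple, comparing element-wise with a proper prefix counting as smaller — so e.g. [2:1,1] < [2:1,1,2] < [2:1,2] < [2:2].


|primitive collections| = 12. Relations:

  • {1,3}:  v_{1} + v_{3} = 0  →  sig = [2:]
  • {2,7}:  v_{2} + v_{7} = v_{6}  →  sig = [2:1]
  • {5,8}:  v_{5} + v_{8} = v_{0}  →  sig = [2:1]
  • {7,8}:  v_{7} + v_{8} = v_{3}  →  sig = [2:1]
  • {0,7}:  v_{0} + v_{7} = v_{3} + v_{5}  →  sig = [2:1,1]
  • {6,8}:  v_{6} + v_{8} = v_{2} + v_{3}  →  sig = [2:1,1]
  • {0,6}:  v_{0} + v_{6} = v_{2} + v_{3} + v_{5}  →  sig = [2:1,1,1]
  • {1,7}:  v_{1} + v_{7} = v_{2} + v_{4} + v_{5}  →  sig = [2:1,1,1]
  • {1,6}:  v_{1} + v_{6} = 2·v_{2} + v_{4} + v_{5}  →  sig = [2:1,1,2]
  • {0,2,4}:  v_{0} + v_{2} + v_{4} = 0  →  sig = [3:]
  • {2,3,4,5}:  v_{2} + v_{3} + v_{4} + v_{5} = v_{7}  →  sig = [4:1]
  • {3,4,5,6}:  v_{3} + v_{4} + v_{5} + v_{6} = 2·v_{7}  →  sig = [4:2]

Sorted signature multiset PRS(X):
[[2:], [2:1], [2:1], [2:1], [2:1,1], [2:1,1], [2:1,1,1], [2:1,1,1], [2:1,1,2], [3:], [4:1], [4:2]]


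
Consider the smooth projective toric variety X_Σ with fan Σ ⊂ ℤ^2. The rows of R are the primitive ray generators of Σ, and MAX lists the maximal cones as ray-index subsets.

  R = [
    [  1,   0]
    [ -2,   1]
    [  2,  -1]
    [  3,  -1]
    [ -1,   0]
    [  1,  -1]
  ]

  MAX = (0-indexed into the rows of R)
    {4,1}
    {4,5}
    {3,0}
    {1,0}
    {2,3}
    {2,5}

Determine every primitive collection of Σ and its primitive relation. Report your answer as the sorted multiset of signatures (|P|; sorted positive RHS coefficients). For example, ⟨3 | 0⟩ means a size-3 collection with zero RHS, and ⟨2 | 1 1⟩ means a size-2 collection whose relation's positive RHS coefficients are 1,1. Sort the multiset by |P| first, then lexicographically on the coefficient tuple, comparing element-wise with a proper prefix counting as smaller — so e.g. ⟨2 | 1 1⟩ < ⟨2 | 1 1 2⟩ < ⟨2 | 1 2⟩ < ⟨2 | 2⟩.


Σ has 9 primitive collections:

  P = {0,4}:  v_{0} + v_{4} = 0  ⇒ sig = ⟨2 | 0⟩
  P = {1,2}:  v_{1} + v_{2} = 0  ⇒ sig = ⟨2 | 0⟩
  P = {0,2}:  v_{0} + v_{2} = v_{3}  ⇒ sig = ⟨2 | 1⟩
  P = {0,5}:  v_{0} + v_{5} = v_{2}  ⇒ sig = ⟨2 | 1⟩
  P = {1,3}:  v_{1} + v_{3} = v_{0}  ⇒ sig = ⟨2 | 1⟩
  P = {1,5}:  v_{1} + v_{5} = v_{4}  ⇒ sig = ⟨2 | 1⟩
  P = {2,4}:  v_{2} + v_{4} = v_{5}  ⇒ sig = ⟨2 | 1⟩
  P = {3,4}:  v_{3} + v_{4} = v_{2}  ⇒ sig = ⟨2 | 1⟩
  P = {3,5}:  v_{3} + v_{5} = 2·v_{2}  ⇒ sig = ⟨2 | 2⟩

Hence PRS(X_Σ) =
    ⟨2 | 0⟩
    ⟨2 | 0⟩
    ⟨2 | 1⟩
    ⟨2 | 1⟩
    ⟨2 | 1⟩
    ⟨2 | 1⟩
    ⟨2 | 1⟩
    ⟨2 | 1⟩
    ⟨2 | 2⟩


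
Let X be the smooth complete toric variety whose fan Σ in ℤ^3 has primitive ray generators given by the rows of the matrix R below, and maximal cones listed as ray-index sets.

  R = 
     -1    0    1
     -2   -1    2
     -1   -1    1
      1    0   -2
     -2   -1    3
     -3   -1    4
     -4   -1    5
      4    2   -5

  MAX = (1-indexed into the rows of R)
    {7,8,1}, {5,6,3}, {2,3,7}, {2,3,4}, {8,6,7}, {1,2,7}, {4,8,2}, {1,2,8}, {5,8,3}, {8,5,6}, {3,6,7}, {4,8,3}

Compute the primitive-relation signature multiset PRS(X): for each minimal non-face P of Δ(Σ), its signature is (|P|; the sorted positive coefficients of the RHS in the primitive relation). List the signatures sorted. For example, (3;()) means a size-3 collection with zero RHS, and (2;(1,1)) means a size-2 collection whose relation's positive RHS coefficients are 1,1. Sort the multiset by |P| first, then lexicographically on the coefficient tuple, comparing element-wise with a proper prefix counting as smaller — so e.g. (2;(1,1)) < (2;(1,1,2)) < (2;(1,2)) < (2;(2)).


The 14 primitive collections of Σ (r=8, n=3):

  P={1,3}:  v_{1} + v_{3} = v_{2}  so sig = (2;(1))
  P={1,5}:  v_{1} + v_{5} = v_{6}  so sig = (2;(1))
  P={1,6}:  v_{1} + v_{6} = v_{7}  so sig = (2;(1))
  P={4,5}:  v_{4} + v_{5} = v_{3}  so sig = (2;(1))
  P={4,6}:  v_{4} + v_{6} = v_{2}  so sig = (2;(1))
  P={2,5}:  v_{2} + v_{5} = v_{3} + v_{6}  so sig = (2;(1,1))
  P={2,6}:  v_{2} + v_{6} = v_{3} + v_{7}  so sig = (2;(1,1))
  P={4,7}:  v_{4} + v_{7} = v_{1} + v_{2}  so sig = (2;(1,1))
  P={1,4}:  v_{1} + v_{4} = 2·v_{2} + v_{8}  so sig = (2;(1,2))
  P={5,7}:  v_{5} + v_{7} = 2·v_{6}  so sig = (2;(2))
  P={3,6,8}:  v_{3} + v_{6} + v_{8} = 0  so sig = (3;())
  P={2,3,8}:  v_{2} + v_{3} + v_{8} = v_{4}  so sig = (3;(1))
  P={3,7,8}:  v_{3} + v_{7} + v_{8} = v_{1}  so sig = (3;(1))
  P={2,7,8}:  v_{2} + v_{7} + v_{8} = 2·v_{1}  so sig = (3;(2))

Signatures (|P|; sorted positive RHS coefficients), sorted:
{ (2;(1)) ×5,  (2;(1,1)) ×3,  (2;(1,2)),  (2;(2)),  (3;()),  (3;(1)) ×2,  (3;(2)) }


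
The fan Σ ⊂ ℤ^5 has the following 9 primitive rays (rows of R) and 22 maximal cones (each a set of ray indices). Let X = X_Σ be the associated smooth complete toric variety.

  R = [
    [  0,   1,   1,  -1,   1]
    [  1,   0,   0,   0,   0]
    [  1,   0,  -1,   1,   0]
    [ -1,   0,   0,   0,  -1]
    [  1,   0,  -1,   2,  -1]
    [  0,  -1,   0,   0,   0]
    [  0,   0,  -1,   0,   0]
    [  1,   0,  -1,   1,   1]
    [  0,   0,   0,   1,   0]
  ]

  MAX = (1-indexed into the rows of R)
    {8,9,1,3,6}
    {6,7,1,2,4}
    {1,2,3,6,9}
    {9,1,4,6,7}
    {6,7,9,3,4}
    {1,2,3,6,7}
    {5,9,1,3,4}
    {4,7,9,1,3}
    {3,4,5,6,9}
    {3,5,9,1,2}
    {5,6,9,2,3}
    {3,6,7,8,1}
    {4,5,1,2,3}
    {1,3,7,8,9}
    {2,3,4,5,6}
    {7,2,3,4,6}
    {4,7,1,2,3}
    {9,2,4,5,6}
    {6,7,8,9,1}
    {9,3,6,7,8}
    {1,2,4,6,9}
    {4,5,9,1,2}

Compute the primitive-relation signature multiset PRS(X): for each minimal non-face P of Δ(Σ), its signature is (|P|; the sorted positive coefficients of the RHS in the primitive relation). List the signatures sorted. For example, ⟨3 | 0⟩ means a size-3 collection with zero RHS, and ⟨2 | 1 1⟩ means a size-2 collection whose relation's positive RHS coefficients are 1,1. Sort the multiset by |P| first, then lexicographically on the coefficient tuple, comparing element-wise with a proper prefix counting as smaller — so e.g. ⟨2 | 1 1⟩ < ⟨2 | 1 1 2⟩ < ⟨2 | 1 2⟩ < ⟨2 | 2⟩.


Minimal non-faces — 9 found among 9 rays, 22 max cones:

  P = {4,8}:  v_{4} + v_{8} = v_{7} + v_{9} — sig = ⟨2 | 1 1⟩
  P = {2,8}:  v_{2} + v_{8} = v_{1} + 2·v_{3} + v_{6} — sig = ⟨2 | 1 1 2⟩
  P = {5,7}:  v_{5} + v_{7} = 2·v_{3} + v_{4} — sig = ⟨2 | 1 2⟩
  P = {5,8}:  v_{5} + v_{8} = 2·v_{3} + v_{9} — sig = ⟨2 | 1 2⟩
  P = {2,7,9}:  v_{2} + v_{7} + v_{9} = v_{3} — sig = ⟨3 | 1⟩
  P = {1,5,6}:  v_{1} + v_{5} + v_{6} = v_{2} + v_{9} — sig = ⟨3 | 1 1⟩
  P = {1,3,4,6}:  v_{1} + v_{3} + v_{4} + v_{6} = 0 — sig = ⟨4 | 0⟩
  P = {2,3,4,9}:  v_{2} + v_{3} + v_{4} + v_{9} = v_{5} — sig = ⟨4 | 1⟩
  P = {1,3,6,7,9}:  v_{1} + v_{3} + v_{6} + v_{7} + v_{9} = v_{8} — sig = ⟨5 | 1⟩

Sorted signature multiset PRS(X):
    ⟨2 | 1 1⟩
    ⟨2 | 1 1 2⟩
    ⟨2 | 1 2⟩
    ⟨2 | 1 2⟩
    ⟨3 | 1⟩
    ⟨3 | 1 1⟩
    ⟨4 | 0⟩
    ⟨4 | 1⟩
    ⟨5 | 1⟩


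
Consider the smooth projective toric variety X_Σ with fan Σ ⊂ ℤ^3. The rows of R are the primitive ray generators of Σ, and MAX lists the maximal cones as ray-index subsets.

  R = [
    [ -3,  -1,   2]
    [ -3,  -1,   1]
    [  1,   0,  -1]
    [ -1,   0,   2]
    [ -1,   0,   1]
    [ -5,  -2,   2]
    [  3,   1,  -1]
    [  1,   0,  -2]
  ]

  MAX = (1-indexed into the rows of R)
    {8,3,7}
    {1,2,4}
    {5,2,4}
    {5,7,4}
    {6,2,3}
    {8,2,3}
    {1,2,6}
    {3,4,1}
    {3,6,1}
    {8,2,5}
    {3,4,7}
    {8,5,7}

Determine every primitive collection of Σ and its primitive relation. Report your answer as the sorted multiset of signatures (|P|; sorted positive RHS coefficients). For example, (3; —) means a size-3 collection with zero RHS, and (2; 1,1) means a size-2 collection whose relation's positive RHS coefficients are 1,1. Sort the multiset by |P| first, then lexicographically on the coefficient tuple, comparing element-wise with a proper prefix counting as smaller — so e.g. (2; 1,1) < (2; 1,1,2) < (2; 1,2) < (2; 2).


The 12 primitive collections of Σ (r=8, n=3):

  P = {2,7}:  v_{2} + v_{7} = 0 ; sig = (2; —)
  P = {3,5}:  v_{3} + v_{5} = 0 ; sig = (2; —)
  P = {4,8}:  v_{4} + v_{8} = 0 ; sig = (2; —)
  P = {1,5}:  v_{1} + v_{5} = v_{2} + v_{4} ; sig = (2; 1,1)
  P = {1,7}:  v_{1} + v_{7} = v_{3} + v_{4} ; sig = (2; 1,1)
  P = {1,8}:  v_{1} + v_{8} = v_{2} + v_{3} ; sig = (2; 1,1)
  P = {5,6}:  v_{5} + v_{6} = v_{1} + v_{2} ; sig = (2; 1,1)
  P = {6,7}:  v_{6} + v_{7} = v_{1} + v_{3} ; sig = (2; 1,1)
  P = {4,6}:  v_{4} + v_{6} = 2·v_{1} ; sig = (2; 2)
  P = {6,8}:  v_{6} + v_{8} = 2·v_{2} + 2·v_{3} ; sig = (2; 2,2)
  P = {1,2,3}:  v_{1} + v_{2} + v_{3} = v_{6} ; sig = (3; 1)
  P = {2,3,4}:  v_{2} + v_{3} + v_{4} = v_{1} ; sig = (3; 1)

so the primitive-relation signature multiset is
[(2; —), (2; —), (2; —), (2; 1,1), (2; 1,1), (2; 1,1), (2; 1,1), (2; 1,1), (2; 2), (2; 2,2), (3; 1), (3; 1)]


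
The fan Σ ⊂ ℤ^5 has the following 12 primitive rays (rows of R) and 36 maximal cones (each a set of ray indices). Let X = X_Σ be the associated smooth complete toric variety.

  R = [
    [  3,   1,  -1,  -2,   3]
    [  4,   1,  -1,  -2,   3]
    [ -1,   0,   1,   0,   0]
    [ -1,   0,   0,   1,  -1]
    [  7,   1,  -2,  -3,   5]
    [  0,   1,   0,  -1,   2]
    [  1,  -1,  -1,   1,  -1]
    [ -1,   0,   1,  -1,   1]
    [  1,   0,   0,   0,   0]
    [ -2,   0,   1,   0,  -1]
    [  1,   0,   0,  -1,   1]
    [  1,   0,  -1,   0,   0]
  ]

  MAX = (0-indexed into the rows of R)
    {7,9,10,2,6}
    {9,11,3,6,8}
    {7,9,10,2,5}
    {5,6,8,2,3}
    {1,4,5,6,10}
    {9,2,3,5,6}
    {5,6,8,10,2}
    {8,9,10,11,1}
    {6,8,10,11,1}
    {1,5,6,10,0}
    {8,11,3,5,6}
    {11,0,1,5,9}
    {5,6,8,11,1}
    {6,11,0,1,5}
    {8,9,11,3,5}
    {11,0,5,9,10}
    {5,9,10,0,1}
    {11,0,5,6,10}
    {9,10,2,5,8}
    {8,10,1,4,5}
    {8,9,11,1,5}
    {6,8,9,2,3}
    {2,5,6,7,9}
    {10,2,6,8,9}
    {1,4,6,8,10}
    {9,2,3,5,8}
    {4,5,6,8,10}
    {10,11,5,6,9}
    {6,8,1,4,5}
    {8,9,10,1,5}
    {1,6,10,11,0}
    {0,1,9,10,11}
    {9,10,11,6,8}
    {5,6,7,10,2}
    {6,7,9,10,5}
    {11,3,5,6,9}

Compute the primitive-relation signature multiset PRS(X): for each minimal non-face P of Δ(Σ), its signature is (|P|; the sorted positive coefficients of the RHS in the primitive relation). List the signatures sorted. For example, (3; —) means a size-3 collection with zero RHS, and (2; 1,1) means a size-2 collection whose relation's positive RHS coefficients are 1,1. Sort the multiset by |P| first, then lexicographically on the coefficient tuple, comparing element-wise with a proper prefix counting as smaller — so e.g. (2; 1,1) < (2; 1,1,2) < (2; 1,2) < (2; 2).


Σ has 25 primitive collections:

  P = {2,11}:  v_{2} + v_{11} = 0 ; sig = (2; —)
  P = {3,10}:  v_{3} + v_{10} = 0 ; sig = (2; —)
  P = {0,8}:  v_{0} + v_{8} = v_{1} ; sig = (2; 1)
  P = {4,9}:  v_{4} + v_{9} = v_{1} + v_{10} ; sig = (2; 1,1)
  P = {7,8}:  v_{7} + v_{8} = v_{2} + v_{10} ; sig = (2; 1,1)
  P = {0,2}:  v_{0} + v_{2} = v_{5} + v_{8} + v_{10} ; sig = (2; 1,1,1)
  P = {0,3}:  v_{0} + v_{3} = v_{5} + v_{8} + v_{11} ; sig = (2; 1,1,1)
  P = {4,11}:  v_{4} + v_{11} = v_{0} + v_{1} + v_{6} ; sig = (2; 1,1,1)
  P = {3,4}:  v_{3} + v_{4} = v_{1} + v_{5} + v_{6} + v_{8} ; sig = (2; 1,1,1,1)
  P = {3,7}:  v_{3} + v_{7} = v_{2} + v_{5} + v_{6} + v_{9} ; sig = (2; 1,1,1,1)
  P = {7,11}:  v_{7} + v_{11} = v_{5} + v_{6} + v_{9} + v_{10} ; sig = (2; 1,1,1,1)
  P = {0,4}:  v_{0} + v_{4} = 2·v_{1} + v_{5} + v_{6} + v_{10} ; sig = (2; 1,1,1,2)
  P = {1,2}:  v_{1} + v_{2} = v_{5} + 2·v_{8} + v_{10} ; sig = (2; 1,1,2)
  P = {1,3}:  v_{1} + v_{3} = v_{5} + 2·v_{8} + v_{11} ; sig = (2; 1,1,2)
  P = {1,7}:  v_{1} + v_{7} = v_{5} + v_{8} + 2·v_{10} ; sig = (2; 1,1,2)
  P = {0,7}:  v_{0} + v_{7} = v_{5} + 2·v_{10} ; sig = (2; 1,2)
  P = {2,4}:  v_{2} + v_{4} = 2·v_{5} + v_{6} + 3·v_{8} + 2·v_{10} ; sig = (2; 1,2,2,3)
  P = {4,7}:  v_{4} + v_{7} = 2·v_{5} + v_{6} + 2·v_{8} + 3·v_{10} ; sig = (2; 1,2,2,3)
  P = {0,6,9}:  v_{0} + v_{6} + v_{9} = v_{10} + v_{11} ; sig = (3; 1,1)
  P = {1,6,9}:  v_{1} + v_{6} + v_{9} = v_{8} + v_{10} + v_{11} ; sig = (3; 1,1,1)
  P = {5,6,8,9}:  v_{5} + v_{6} + v_{8} + v_{9} = 0 ; sig = (4; —)
  P = {5,8,10,11}:  v_{5} + v_{8} + v_{10} + v_{11} = v_{0} ; sig = (4; 1)
  P = {1,5,10,11}:  v_{1} + v_{5} + v_{10} + v_{11} = 2·v_{0} ; sig = (4; 2)
  P = {1,5,6,8,10}:  v_{1} + v_{5} + v_{6} + v_{8} + v_{10} = v_{4} ; sig = (5; 1)
  P = {2,5,6,9,10}:  v_{2} + v_{5} + v_{6} + v_{9} + v_{10} = v_{7} ; sig = (5; 1)

so the primitive-relation signature multiset is
{ (2; —) ×2,  (2; 1),  (2; 1,1) ×2,  (2; 1,1,1) ×3,  (2; 1,1,1,1) ×3,  (2; 1,1,1,2),  (2; 1,1,2) ×3,  (2; 1,2),  (2; 1,2,2,3) ×2,  (3; 1,1),  (3; 1,1,1),  (4; —),  (4; 1),  (4; 2),  (5; 1) ×2 }


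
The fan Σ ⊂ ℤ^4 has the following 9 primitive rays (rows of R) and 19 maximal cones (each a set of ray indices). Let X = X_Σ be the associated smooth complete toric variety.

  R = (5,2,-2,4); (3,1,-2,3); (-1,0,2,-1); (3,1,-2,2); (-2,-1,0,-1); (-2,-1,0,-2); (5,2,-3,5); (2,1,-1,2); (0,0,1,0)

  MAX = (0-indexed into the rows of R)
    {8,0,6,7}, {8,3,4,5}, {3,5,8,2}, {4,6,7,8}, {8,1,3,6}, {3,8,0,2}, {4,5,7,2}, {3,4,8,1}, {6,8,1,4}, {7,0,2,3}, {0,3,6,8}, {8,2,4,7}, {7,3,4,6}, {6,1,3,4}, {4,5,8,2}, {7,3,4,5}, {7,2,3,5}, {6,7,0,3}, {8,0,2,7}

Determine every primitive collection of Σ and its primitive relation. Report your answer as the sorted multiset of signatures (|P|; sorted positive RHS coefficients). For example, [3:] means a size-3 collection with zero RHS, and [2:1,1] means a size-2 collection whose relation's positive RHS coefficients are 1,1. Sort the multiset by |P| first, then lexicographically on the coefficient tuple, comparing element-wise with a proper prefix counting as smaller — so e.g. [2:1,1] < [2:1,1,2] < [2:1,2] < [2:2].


The 12 primitive collections of Σ (r=9, n=4):

  P={0,4}:  v_{0} + v_{4} = v_{1}  ⟹  sig = [2:1]
  P={0,5}:  v_{0} + v_{5} = v_{3}  ⟹  sig = [2:1]
  P={1,7}:  v_{1} + v_{7} = v_{6}  ⟹  sig = [2:1]
  P={1,2}:  v_{1} + v_{2} = v_{7} + v_{8}  ⟹  sig = [2:1,1]
  P={1,5}:  v_{1} + v_{5} = v_{3} + v_{4}  ⟹  sig = [2:1,1]
  P={0,1}:  v_{0} + v_{1} = v_{3} + v_{6} + v_{8}  ⟹  sig = [2:1,1,1]
  P={5,6}:  v_{5} + v_{6} = v_{3} + v_{4} + v_{7}  ⟹  sig = [2:1,1,1]
  P={2,6}:  v_{2} + v_{6} = 2·v_{7} + v_{8}  ⟹  sig = [2:1,2]
  P={2,3,4}:  v_{2} + v_{3} + v_{4} = 0  ⟹  sig = [3:]
  P={5,7,8}:  v_{5} + v_{7} + v_{8} = 0  ⟹  sig = [3:]
  P={3,7,8}:  v_{3} + v_{7} + v_{8} = v_{0}  ⟹  sig = [3:1]
  P={3,4,6,8}:  v_{3} + v_{4} + v_{6} + v_{8} = 2·v_{1}  ⟹  sig = [4:2]

Signatures (|P|; sorted positive RHS coefficients), sorted:
    |P|=2: 8 collections, coeffs (1), (1), (1), (1,1), (1,1), (1,1,1), (1,1,1), (1,2)
    |P|=3: 3 collections, coeffs (), (), (1)
    |P|=4: 1 collection, coeffs (2)


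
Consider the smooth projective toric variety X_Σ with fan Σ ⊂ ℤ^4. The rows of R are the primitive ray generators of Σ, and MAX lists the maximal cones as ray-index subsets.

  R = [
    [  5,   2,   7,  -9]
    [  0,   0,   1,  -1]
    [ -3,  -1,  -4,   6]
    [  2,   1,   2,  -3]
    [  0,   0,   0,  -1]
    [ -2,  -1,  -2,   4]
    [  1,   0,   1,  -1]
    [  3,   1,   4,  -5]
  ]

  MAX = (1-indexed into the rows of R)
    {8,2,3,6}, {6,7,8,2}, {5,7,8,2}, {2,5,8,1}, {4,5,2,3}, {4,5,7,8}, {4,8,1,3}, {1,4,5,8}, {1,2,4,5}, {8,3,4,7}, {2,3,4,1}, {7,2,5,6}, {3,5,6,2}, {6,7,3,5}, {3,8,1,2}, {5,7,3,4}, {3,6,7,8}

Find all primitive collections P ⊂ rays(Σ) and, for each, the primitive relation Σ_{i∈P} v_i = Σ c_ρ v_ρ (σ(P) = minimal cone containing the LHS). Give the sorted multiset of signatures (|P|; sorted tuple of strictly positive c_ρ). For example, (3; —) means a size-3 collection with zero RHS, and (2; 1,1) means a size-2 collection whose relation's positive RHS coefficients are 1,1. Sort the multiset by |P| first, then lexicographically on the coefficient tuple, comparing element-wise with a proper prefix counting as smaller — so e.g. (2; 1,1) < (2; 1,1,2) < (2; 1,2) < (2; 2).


9 minimal non-faces of Δ(Σ) (on 8 rays):

  {4,6}:  v_{4} + v_{6} = v_{3} + v_{8} — sig = (2; 1,1)
  {1,6}:  v_{1} + v_{6} = v_{2} + v_{3} + 2·v_{8} — sig = (2; 1,1,2)
  {1,7}:  v_{1} + v_{7} = 2·v_{8} — sig = (2; 2)
  {3,5,8}:  v_{3} + v_{5} + v_{8} = 0 — sig = (3; —)
  {2,3,7}:  v_{2} + v_{3} + v_{7} = v_{6} — sig = (3; 1)
  {2,4,7}:  v_{2} + v_{4} + v_{7} = v_{8} — sig = (3; 1)
  {2,4,8}:  v_{2} + v_{4} + v_{8} = v_{1} — sig = (3; 1)
  {1,3,5}:  v_{1} + v_{3} + v_{5} = v_{2} + v_{4} — sig = (3; 1,1)
  {5,6,8}:  v_{5} + v_{6} + v_{8} = v_{2} + v_{7} — sig = (3; 1,1)

Signatures (|P|; sorted positive RHS coefficients), sorted:
[(2; 1,1), (2; 1,1,2), (2; 2), (3; —), (3; 1), (3; 1), (3; 1), (3; 1,1), (3; 1,1)]


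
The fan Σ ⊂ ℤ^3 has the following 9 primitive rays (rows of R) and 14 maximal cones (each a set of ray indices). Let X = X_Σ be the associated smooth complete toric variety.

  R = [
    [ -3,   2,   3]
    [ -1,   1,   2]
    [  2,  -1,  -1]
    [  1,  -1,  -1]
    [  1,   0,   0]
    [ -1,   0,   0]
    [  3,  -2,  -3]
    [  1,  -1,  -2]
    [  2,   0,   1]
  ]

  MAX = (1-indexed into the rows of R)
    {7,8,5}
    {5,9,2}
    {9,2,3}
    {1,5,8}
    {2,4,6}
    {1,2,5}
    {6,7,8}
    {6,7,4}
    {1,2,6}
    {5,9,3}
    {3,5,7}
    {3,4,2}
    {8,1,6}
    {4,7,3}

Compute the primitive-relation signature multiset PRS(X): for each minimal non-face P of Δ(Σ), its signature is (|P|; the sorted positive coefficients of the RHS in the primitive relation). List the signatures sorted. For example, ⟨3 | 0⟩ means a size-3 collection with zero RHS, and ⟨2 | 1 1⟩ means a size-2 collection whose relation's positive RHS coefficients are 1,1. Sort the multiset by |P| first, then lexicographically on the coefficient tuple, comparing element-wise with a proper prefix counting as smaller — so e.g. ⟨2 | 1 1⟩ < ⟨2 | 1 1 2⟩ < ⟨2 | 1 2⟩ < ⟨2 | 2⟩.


16 collections generate NE(X_Σ); each relation:

  {1,7}:  v_{1} + v_{7} = 0  so sig = ⟨2 | 0⟩
  {2,8}:  v_{2} + v_{8} = 0  so sig = ⟨2 | 0⟩
  {5,6}:  v_{5} + v_{6} = 0  so sig = ⟨2 | 0⟩
  {1,3}:  v_{1} + v_{3} = v_{2}  so sig = ⟨2 | 1⟩
  {2,7}:  v_{2} + v_{7} = v_{3}  so sig = ⟨2 | 1⟩
  {3,6}:  v_{3} + v_{6} = v_{4}  so sig = ⟨2 | 1⟩
  {3,8}:  v_{3} + v_{8} = v_{7}  so sig = ⟨2 | 1⟩
  {4,5}:  v_{4} + v_{5} = v_{3}  so sig = ⟨2 | 1⟩
  {1,4}:  v_{1} + v_{4} = v_{2} + v_{6}  so sig = ⟨2 | 1 1⟩
  {4,8}:  v_{4} + v_{8} = v_{6} + v_{7}  so sig = ⟨2 | 1 1⟩
  {6,9}:  v_{6} + v_{9} = v_{2} + v_{3}  so sig = ⟨2 | 1 1⟩
  {8,9}:  v_{8} + v_{9} = v_{3} + v_{5}  so sig = ⟨2 | 1 1⟩
  {1,9}:  v_{1} + v_{9} = 2·v_{2} + v_{5}  so sig = ⟨2 | 1 2⟩
  {4,9}:  v_{4} + v_{9} = v_{2} + 2·v_{3}  so sig = ⟨2 | 1 2⟩
  {7,9}:  v_{7} + v_{9} = 2·v_{3} + v_{5}  so sig = ⟨2 | 1 2⟩
  {2,3,5}:  v_{2} + v_{3} + v_{5} = v_{9}  so sig = ⟨3 | 1⟩

Hence PRS(X_Σ) =
{ ⟨2 | 0⟩ ×3,  ⟨2 | 1⟩ ×5,  ⟨2 | 1 1⟩ ×4,  ⟨2 | 1 2⟩ ×3,  ⟨3 | 1⟩ }


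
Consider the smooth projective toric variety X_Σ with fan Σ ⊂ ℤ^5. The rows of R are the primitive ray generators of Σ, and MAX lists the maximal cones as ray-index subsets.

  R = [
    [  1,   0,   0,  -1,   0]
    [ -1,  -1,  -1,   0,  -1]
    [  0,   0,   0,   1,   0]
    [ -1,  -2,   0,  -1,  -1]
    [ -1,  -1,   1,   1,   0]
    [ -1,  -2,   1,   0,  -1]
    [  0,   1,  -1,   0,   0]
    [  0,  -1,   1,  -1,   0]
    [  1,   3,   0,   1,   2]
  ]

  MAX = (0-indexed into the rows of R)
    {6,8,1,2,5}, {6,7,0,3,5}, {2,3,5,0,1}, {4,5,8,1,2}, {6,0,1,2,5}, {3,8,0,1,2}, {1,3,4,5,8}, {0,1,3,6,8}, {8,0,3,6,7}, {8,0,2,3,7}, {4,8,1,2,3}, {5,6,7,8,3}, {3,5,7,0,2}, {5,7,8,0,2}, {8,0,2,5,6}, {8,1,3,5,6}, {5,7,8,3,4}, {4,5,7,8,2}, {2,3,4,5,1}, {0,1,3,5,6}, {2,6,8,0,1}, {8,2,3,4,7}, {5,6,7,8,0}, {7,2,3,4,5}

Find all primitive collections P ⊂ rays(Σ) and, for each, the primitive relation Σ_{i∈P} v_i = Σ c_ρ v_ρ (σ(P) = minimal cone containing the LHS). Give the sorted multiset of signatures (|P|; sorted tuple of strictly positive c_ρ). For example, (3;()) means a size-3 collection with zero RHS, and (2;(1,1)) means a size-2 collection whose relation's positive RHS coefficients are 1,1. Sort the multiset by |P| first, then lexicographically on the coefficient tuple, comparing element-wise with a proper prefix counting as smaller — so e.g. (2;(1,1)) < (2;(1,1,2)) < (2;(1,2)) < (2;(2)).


Primitive collections (8):

  P = {1,7}:  v_{1} + v_{7} = v_{3}  ⟹  sig = (2;(1))
  P = {0,4}:  v_{0} + v_{4} = v_{2} + v_{7}  ⟹  sig = (2;(1,1))
  P = {4,6}:  v_{4} + v_{6} = v_{1} + v_{5} + v_{8}  ⟹  sig = (2;(1,1,1))
  P = {2,6,7}:  v_{2} + v_{6} + v_{7} = 0  ⟹  sig = (3;())
  P = {2,3,6}:  v_{2} + v_{3} + v_{6} = v_{1}  ⟹  sig = (3;(1))
  P = {0,1,5,8}:  v_{0} + v_{1} + v_{5} + v_{8} = 0  ⟹  sig = (4;())
  P = {0,3,5,8}:  v_{0} + v_{3} + v_{5} + v_{8} = v_{7}  ⟹  sig = (4;(1))
  P = {2,3,5,8}:  v_{2} + v_{3} + v_{5} + v_{8} = v_{4}  ⟹  sig = (4;(1))

Sorted signature multiset PRS(X):
    |P|=2: 3 collections, coeffs (1), (1,1), (1,1,1)
    |P|=3: 2 collections, coeffs (), (1)
    |P|=4: 3 collections, coeffs (), (1), (1)


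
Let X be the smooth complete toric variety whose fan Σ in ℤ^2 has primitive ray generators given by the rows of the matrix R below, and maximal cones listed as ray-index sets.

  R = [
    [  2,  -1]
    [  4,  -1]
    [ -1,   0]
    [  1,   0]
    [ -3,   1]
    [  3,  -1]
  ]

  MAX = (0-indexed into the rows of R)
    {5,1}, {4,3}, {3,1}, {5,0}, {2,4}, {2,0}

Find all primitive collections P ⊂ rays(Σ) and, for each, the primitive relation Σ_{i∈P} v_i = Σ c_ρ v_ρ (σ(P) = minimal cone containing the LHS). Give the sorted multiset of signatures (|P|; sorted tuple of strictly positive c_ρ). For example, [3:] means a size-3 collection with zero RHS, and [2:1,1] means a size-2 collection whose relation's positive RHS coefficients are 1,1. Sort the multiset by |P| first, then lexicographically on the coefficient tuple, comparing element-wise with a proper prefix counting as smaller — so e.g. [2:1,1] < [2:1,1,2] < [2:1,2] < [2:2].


The 9 primitive collections of Σ (r=6, n=2):

  P={2,3}:  v_{2} + v_{3} = 0  →  sig = [2:]
  P={4,5}:  v_{4} + v_{5} = 0  →  sig = [2:]
  P={0,3}:  v_{0} + v_{3} = v_{5}  →  sig = [2:1]
  P={0,4}:  v_{0} + v_{4} = v_{2}  →  sig = [2:1]
  P={1,2}:  v_{1} + v_{2} = v_{5}  →  sig = [2:1]
  P={1,4}:  v_{1} + v_{4} = v_{3}  →  sig = [2:1]
  P={2,5}:  v_{2} + v_{5} = v_{0}  →  sig = [2:1]
  P={3,5}:  v_{3} + v_{5} = v_{1}  →  sig = [2:1]
  P={0,1}:  v_{0} + v_{1} = 2·v_{5}  →  sig = [2:2]

Sorted signature multiset PRS(X):
[[2:], [2:], [2:1], [2:1], [2:1], [2:1], [2:1], [2:1], [2:2]]


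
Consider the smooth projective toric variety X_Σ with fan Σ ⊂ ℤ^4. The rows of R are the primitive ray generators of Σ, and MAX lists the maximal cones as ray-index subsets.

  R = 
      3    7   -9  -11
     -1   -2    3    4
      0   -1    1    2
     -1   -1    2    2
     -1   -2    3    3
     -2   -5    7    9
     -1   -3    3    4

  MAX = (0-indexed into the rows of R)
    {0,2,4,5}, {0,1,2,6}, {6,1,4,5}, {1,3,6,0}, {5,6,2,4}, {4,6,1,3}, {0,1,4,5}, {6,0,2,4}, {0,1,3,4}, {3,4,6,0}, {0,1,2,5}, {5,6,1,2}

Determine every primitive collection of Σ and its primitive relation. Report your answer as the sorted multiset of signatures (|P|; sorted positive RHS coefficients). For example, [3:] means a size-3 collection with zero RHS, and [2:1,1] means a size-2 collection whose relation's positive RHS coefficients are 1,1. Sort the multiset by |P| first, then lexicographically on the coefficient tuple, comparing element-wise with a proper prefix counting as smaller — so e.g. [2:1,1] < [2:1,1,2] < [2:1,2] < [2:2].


Primitive collections (5):

  {2,3}:  v_{2} + v_{3} = v_{1}  →  sig = [2:1]
  {3,5}:  v_{3} + v_{5} = 2·v_{1} + v_{4}  →  sig = [2:1,2]
  {0,5,6}:  v_{0} + v_{5} + v_{6} = v_{2}  →  sig = [3:1]
  {1,2,4}:  v_{1} + v_{2} + v_{4} = v_{5}  →  sig = [3:1]
  {0,1,4,6}:  v_{0} + v_{1} + v_{4} + v_{6} = 0  →  sig = [4:]

Sorted signature multiset PRS(X):
    [2:1]
    [2:1,2]
    [3:1]
    [3:1]
    [4:]


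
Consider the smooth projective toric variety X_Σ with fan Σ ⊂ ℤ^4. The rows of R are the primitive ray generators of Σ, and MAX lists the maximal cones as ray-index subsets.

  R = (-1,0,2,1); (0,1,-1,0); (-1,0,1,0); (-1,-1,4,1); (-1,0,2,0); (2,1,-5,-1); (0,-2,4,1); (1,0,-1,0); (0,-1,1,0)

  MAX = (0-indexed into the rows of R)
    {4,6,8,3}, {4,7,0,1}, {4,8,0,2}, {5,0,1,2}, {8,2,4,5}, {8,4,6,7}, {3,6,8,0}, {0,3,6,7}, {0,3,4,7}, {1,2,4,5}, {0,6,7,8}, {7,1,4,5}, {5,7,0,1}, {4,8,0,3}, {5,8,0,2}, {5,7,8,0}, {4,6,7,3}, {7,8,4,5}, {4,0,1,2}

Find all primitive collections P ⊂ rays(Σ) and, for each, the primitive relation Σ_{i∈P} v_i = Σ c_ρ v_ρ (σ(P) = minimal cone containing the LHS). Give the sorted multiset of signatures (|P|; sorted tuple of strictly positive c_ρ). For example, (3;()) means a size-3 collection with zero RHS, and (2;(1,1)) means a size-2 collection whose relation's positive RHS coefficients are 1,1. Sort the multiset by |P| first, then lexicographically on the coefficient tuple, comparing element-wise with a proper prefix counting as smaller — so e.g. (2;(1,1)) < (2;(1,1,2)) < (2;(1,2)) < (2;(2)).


Δ(Σ) — 9 vertices, 12 min non-faces:

  {1,8}:  v_{1} + v_{8} = 0 — sig = (2;())
  {2,7}:  v_{2} + v_{7} = 0 — sig = (2;())
  {3,5}:  v_{3} + v_{5} = v_{7} — sig = (2;(1))
  {1,6}:  v_{1} + v_{6} = v_{3} + v_{7} — sig = (2;(1,1))
  {2,6}:  v_{2} + v_{6} = v_{3} + v_{8} — sig = (2;(1,1))
  {1,3}:  v_{1} + v_{3} = v_{0} + v_{4} + v_{7} — sig = (2;(1,1,1))
  {2,3}:  v_{2} + v_{3} = v_{0} + v_{4} + v_{8} — sig = (2;(1,1,1))
  {5,6}:  v_{5} + v_{6} = 2·v_{7} + v_{8} — sig = (2;(1,2))
  {0,4,5}:  v_{0} + v_{4} + v_{5} = v_{1} — sig = (3;(1))
  {3,7,8}:  v_{3} + v_{7} + v_{8} = v_{6} — sig = (3;(1))
  {0,4,6}:  v_{0} + v_{4} + v_{6} = 2·v_{3} — sig = (3;(2))
  {0,4,7,8}:  v_{0} + v_{4} + v_{7} + v_{8} = v_{3} — sig = (4;(1))

so the primitive-relation signature multiset is
    (2;())
    (2;())
    (2;(1))
    (2;(1,1))
    (2;(1,1))
    (2;(1,1,1))
    (2;(1,1,1))
    (2;(1,2))
    (3;(1))
    (3;(1))
    (3;(2))
    (4;(1))


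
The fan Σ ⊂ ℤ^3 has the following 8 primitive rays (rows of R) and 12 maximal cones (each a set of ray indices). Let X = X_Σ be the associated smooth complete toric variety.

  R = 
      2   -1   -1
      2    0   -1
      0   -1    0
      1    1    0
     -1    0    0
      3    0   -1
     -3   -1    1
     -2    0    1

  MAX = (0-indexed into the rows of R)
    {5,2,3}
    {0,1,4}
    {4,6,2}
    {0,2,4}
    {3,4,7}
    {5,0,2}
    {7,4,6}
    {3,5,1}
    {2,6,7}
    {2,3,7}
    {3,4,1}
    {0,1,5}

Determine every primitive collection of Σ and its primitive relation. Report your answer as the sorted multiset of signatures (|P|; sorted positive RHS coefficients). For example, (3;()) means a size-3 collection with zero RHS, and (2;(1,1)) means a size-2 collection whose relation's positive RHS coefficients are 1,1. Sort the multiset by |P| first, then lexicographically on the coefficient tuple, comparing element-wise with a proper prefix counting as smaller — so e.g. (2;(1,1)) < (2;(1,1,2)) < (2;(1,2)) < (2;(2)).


Δ(Σ) — 8 vertices, 12 min non-faces:

  P={1,7}:  v_{1} + v_{7} = 0  ⟹  sig = (2;())
  P={0,3}:  v_{0} + v_{3} = v_{5}  ⟹  sig = (2;(1))
  P={0,7}:  v_{0} + v_{7} = v_{2}  ⟹  sig = (2;(1))
  P={1,2}:  v_{1} + v_{2} = v_{0}  ⟹  sig = (2;(1))
  P={3,6}:  v_{3} + v_{6} = v_{7}  ⟹  sig = (2;(1))
  P={4,5}:  v_{4} + v_{5} = v_{1}  ⟹  sig = (2;(1))
  P={5,6}:  v_{5} + v_{6} = v_{2}  ⟹  sig = (2;(1))
  P={1,6}:  v_{1} + v_{6} = v_{2} + v_{4}  ⟹  sig = (2;(1,1))
  P={5,7}:  v_{5} + v_{7} = v_{2} + v_{3}  ⟹  sig = (2;(1,1))
  P={0,6}:  v_{0} + v_{6} = 2·v_{2} + v_{4}  ⟹  sig = (2;(1,2))
  P={2,3,4}:  v_{2} + v_{3} + v_{4} = 0  ⟹  sig = (3;())
  P={2,4,7}:  v_{2} + v_{4} + v_{7} = v_{6}  ⟹  sig = (3;(1))

Hence PRS(X_Σ) =
    (2;())
    (2;(1))
    (2;(1))
    (2;(1))
    (2;(1))
    (2;(1))
    (2;(1))
    (2;(1,1))
    (2;(1,1))
    (2;(1,2))
    (3;())
    (3;(1))


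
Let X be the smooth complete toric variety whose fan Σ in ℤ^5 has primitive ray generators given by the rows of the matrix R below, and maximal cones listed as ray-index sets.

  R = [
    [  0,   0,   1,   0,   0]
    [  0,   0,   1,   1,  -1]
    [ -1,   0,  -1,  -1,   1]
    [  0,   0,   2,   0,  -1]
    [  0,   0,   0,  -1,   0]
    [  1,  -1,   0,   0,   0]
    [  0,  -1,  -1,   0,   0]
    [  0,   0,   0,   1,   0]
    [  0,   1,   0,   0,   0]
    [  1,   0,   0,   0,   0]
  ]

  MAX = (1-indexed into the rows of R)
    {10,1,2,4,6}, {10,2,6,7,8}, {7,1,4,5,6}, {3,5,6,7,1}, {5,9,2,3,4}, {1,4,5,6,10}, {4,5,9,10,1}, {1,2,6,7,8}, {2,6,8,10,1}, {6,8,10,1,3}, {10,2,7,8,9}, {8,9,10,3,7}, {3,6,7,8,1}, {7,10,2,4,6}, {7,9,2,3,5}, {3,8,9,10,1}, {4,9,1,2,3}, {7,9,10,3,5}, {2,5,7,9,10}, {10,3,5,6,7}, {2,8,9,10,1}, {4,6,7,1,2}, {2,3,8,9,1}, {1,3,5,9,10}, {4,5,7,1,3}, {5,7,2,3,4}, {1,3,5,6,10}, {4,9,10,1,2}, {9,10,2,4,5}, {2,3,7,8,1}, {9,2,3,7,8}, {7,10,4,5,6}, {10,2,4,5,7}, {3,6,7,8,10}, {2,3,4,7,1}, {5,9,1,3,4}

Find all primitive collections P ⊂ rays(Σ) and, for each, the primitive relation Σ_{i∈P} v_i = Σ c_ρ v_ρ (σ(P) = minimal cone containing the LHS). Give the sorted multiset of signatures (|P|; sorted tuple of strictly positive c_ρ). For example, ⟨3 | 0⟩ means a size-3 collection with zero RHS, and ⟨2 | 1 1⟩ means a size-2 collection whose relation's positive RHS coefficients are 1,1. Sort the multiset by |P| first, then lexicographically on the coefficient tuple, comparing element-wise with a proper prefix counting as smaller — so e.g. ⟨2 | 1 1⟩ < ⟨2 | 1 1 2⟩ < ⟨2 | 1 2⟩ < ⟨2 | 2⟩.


|primitive collections| = 12. Relations:

  P = {5,8}:  v_{5} + v_{8} = 0 — sig = ⟨2 | 0⟩
  P = {6,9}:  v_{6} + v_{9} = v_{10} — sig = ⟨2 | 1⟩
  P = {4,8}:  v_{4} + v_{8} = v_{1} + v_{2} — sig = ⟨2 | 1 1⟩
  P = {1,7,9}:  v_{1} + v_{7} + v_{9} = 0 — sig = ⟨3 | 0⟩
  P = {2,3,10}:  v_{2} + v_{3} + v_{10} = 0 — sig = ⟨3 | 0⟩
  P = {1,2,5}:  v_{1} + v_{2} + v_{5} = v_{4} — sig = ⟨3 | 1⟩
  P = {1,7,10}:  v_{1} + v_{7} + v_{10} = v_{6} — sig = ⟨3 | 1⟩
  P = {2,3,6}:  v_{2} + v_{3} + v_{6} = v_{1} + v_{7} — sig = ⟨3 | 1 1⟩
  P = {3,4,10}:  v_{3} + v_{4} + v_{10} = v_{1} + v_{5} — sig = ⟨3 | 1 1⟩
  P = {4,7,9}:  v_{4} + v_{7} + v_{9} = v_{2} + v_{5} — sig = ⟨3 | 1 1⟩
  P = {2,5,6}:  v_{2} + v_{5} + v_{6} = v_{4} + v_{7} + v_{10} — sig = ⟨3 | 1 1 1⟩
  P = {3,4,6}:  v_{3} + v_{4} + v_{6} = 2·v_{1} + v_{5} + v_{7} — sig = ⟨3 | 1 1 2⟩

Signatures (|P|; sorted positive RHS coefficients), sorted:
    ⟨2 | 0⟩
    ⟨2 | 1⟩
    ⟨2 | 1 1⟩
    ⟨3 | 0⟩
    ⟨3 | 0⟩
    ⟨3 | 1⟩
    ⟨3 | 1⟩
    ⟨3 | 1 1⟩
    ⟨3 | 1 1⟩
    ⟨3 | 1 1⟩
    ⟨3 | 1 1 1⟩
    ⟨3 | 1 1 2⟩


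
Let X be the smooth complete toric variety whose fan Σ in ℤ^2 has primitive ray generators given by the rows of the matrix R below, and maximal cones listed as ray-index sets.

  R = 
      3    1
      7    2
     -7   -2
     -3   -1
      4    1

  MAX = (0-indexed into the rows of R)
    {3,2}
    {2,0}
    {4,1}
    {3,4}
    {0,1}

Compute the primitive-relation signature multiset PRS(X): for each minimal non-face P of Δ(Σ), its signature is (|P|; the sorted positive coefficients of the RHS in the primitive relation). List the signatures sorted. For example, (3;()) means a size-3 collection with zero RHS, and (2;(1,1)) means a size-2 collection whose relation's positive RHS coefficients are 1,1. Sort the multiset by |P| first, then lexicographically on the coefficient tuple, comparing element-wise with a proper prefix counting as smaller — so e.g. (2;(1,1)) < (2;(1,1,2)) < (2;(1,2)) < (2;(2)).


Δ(Σ) — 5 vertices, 5 min non-faces:

  P = {0,3}:  v_{0} + v_{3} = 0  →  sig = (2;())
  P = {1,2}:  v_{1} + v_{2} = 0  →  sig = (2;())
  P = {0,4}:  v_{0} + v_{4} = v_{1}  →  sig = (2;(1))
  P = {1,3}:  v_{1} + v_{3} = v_{4}  →  sig = (2;(1))
  P = {2,4}:  v_{2} + v_{4} = v_{3}  →  sig = (2;(1))

Hence PRS(X_Σ) =
    (2;())
    (2;())
    (2;(1))
    (2;(1))
    (2;(1))


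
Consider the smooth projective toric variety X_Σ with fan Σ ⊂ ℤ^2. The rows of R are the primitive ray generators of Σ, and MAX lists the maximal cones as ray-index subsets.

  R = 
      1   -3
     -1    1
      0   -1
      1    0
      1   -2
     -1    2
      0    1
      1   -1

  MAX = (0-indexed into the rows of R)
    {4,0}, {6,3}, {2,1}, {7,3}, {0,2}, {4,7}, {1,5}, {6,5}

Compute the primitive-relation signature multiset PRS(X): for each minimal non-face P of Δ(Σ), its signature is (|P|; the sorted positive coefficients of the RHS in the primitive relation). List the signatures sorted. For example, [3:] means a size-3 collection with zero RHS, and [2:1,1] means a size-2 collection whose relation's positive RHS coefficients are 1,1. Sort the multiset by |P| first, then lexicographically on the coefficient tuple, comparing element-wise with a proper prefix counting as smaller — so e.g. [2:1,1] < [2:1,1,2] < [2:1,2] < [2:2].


Primitive collections (20):

  P={1,7}:  v_{1} + v_{7} = 0 — sig = [2:]
  P={2,6}:  v_{2} + v_{6} = 0 — sig = [2:]
  P={4,5}:  v_{4} + v_{5} = 0 — sig = [2:]
  P={0,5}:  v_{0} + v_{5} = v_{2} — sig = [2:1]
  P={0,6}:  v_{0} + v_{6} = v_{4} — sig = [2:1]
  P={1,3}:  v_{1} + v_{3} = v_{6} — sig = [2:1]
  P={1,4}:  v_{1} + v_{4} = v_{2} — sig = [2:1]
  P={1,6}:  v_{1} + v_{6} = v_{5} — sig = [2:1]
  P={2,3}:  v_{2} + v_{3} = v_{7} — sig = [2:1]
  P={2,4}:  v_{2} + v_{4} = v_{0} — sig = [2:1]
  P={2,5}:  v_{2} + v_{5} = v_{1} — sig = [2:1]
  P={2,7}:  v_{2} + v_{7} = v_{4} — sig = [2:1]
  P={4,6}:  v_{4} + v_{6} = v_{7} — sig = [2:1]
  P={5,7}:  v_{5} + v_{7} = v_{6} — sig = [2:1]
  P={6,7}:  v_{6} + v_{7} = v_{3} — sig = [2:1]
  P={0,3}:  v_{0} + v_{3} = v_{4} + v_{7} — sig = [2:1,1]
  P={0,1}:  v_{0} + v_{1} = 2·v_{2} — sig = [2:2]
  P={0,7}:  v_{0} + v_{7} = 2·v_{4} — sig = [2:2]
  P={3,4}:  v_{3} + v_{4} = 2·v_{7} — sig = [2:2]
  P={3,5}:  v_{3} + v_{5} = 2·v_{6} — sig = [2:2]

Sorted signature multiset PRS(X):
    [2:]
    [2:]
    [2:]
    [2:1]
    [2:1]
    [2:1]
    [2:1]
    [2:1]
    [2:1]
    [2:1]
    [2:1]
    [2:1]
    [2:1]
    [2:1]
    [2:1]
    [2:1,1]
    [2:2]
    [2:2]
    [2:2]
    [2:2]


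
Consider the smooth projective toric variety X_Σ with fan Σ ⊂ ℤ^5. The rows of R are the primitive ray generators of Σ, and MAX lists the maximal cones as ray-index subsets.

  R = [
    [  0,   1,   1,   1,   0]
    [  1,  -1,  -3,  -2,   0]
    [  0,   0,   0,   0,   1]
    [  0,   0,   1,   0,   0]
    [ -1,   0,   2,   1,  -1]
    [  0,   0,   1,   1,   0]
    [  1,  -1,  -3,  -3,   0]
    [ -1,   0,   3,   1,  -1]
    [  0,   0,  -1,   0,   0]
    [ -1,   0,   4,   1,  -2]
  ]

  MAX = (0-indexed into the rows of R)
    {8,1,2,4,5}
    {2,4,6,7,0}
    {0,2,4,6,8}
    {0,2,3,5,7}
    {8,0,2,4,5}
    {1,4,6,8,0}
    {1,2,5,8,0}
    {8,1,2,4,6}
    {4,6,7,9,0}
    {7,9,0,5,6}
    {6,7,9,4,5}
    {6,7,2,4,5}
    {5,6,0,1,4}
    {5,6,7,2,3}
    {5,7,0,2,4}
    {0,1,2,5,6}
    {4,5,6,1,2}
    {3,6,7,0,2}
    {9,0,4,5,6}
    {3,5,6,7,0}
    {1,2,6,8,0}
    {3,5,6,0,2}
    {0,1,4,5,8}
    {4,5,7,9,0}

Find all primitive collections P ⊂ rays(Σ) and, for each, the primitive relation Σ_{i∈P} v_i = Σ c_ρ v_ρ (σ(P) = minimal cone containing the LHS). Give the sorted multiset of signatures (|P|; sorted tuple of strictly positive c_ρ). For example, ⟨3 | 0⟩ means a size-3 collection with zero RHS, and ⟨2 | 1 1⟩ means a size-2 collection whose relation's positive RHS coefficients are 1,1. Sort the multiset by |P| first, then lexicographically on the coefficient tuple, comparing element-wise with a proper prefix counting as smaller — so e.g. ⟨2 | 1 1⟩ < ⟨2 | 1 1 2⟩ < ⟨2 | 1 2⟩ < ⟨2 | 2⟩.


Δ(Σ) — 10 vertices, 14 min non-faces:

  {3,8}:  v_{3} + v_{8} = 0  ⇒ sig = ⟨2 | 0⟩
  {3,4}:  v_{3} + v_{4} = v_{7}  ⇒ sig = ⟨2 | 1⟩
  {7,8}:  v_{7} + v_{8} = v_{4}  ⇒ sig = ⟨2 | 1⟩
  {1,3}:  v_{1} + v_{3} = v_{5} + v_{6}  ⇒ sig = ⟨2 | 1 1⟩
  {2,9}:  v_{2} + v_{9} = v_{3} + v_{7}  ⇒ sig = ⟨2 | 1 1⟩
  {1,7}:  v_{1} + v_{7} = v_{4} + v_{5} + v_{6}  ⇒ sig = ⟨2 | 1 1 1⟩
  {3,9}:  v_{3} + v_{9} = v_{0} + v_{5} + v_{6} + 2·v_{7}  ⇒ sig = ⟨2 | 1 1 1 2⟩
  {8,9}:  v_{8} + v_{9} = v_{0} + 2·v_{4} + v_{5} + v_{6}  ⇒ sig = ⟨2 | 1 1 1 2⟩
  {1,9}:  v_{1} + v_{9} = v_{0} + 2·v_{4} + 2·v_{5} + 2·v_{6}  ⇒ sig = ⟨2 | 1 2 2 2⟩
  {5,6,8}:  v_{5} + v_{6} + v_{8} = v_{1}  ⇒ sig = ⟨3 | 1⟩
  {0,1,2,4}:  v_{0} + v_{1} + v_{2} + v_{4} = 0  ⇒ sig = ⟨4 | 0⟩
  {0,2,4,5,6}:  v_{0} + v_{2} + v_{4} + v_{5} + v_{6} = v_{3}  ⇒ sig = ⟨5 | 1⟩
  {0,4,5,6,7}:  v_{0} + v_{4} + v_{5} + v_{6} + v_{7} = v_{9}  ⇒ sig = ⟨5 | 1⟩
  {0,2,5,6,7}:  v_{0} + v_{2} + v_{5} + v_{6} + v_{7} = 2·v_{3}  ⇒ sig = ⟨5 | 2⟩

Sorted signature multiset PRS(X):
{ ⟨2 | 0⟩,  ⟨2 | 1⟩ ×2,  ⟨2 | 1 1⟩ ×2,  ⟨2 | 1 1 1⟩,  ⟨2 | 1 1 1 2⟩ ×2,  ⟨2 | 1 2 2 2⟩,  ⟨3 | 1⟩,  ⟨4 | 0⟩,  ⟨5 | 1⟩ ×2,  ⟨5 | 2⟩ }
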